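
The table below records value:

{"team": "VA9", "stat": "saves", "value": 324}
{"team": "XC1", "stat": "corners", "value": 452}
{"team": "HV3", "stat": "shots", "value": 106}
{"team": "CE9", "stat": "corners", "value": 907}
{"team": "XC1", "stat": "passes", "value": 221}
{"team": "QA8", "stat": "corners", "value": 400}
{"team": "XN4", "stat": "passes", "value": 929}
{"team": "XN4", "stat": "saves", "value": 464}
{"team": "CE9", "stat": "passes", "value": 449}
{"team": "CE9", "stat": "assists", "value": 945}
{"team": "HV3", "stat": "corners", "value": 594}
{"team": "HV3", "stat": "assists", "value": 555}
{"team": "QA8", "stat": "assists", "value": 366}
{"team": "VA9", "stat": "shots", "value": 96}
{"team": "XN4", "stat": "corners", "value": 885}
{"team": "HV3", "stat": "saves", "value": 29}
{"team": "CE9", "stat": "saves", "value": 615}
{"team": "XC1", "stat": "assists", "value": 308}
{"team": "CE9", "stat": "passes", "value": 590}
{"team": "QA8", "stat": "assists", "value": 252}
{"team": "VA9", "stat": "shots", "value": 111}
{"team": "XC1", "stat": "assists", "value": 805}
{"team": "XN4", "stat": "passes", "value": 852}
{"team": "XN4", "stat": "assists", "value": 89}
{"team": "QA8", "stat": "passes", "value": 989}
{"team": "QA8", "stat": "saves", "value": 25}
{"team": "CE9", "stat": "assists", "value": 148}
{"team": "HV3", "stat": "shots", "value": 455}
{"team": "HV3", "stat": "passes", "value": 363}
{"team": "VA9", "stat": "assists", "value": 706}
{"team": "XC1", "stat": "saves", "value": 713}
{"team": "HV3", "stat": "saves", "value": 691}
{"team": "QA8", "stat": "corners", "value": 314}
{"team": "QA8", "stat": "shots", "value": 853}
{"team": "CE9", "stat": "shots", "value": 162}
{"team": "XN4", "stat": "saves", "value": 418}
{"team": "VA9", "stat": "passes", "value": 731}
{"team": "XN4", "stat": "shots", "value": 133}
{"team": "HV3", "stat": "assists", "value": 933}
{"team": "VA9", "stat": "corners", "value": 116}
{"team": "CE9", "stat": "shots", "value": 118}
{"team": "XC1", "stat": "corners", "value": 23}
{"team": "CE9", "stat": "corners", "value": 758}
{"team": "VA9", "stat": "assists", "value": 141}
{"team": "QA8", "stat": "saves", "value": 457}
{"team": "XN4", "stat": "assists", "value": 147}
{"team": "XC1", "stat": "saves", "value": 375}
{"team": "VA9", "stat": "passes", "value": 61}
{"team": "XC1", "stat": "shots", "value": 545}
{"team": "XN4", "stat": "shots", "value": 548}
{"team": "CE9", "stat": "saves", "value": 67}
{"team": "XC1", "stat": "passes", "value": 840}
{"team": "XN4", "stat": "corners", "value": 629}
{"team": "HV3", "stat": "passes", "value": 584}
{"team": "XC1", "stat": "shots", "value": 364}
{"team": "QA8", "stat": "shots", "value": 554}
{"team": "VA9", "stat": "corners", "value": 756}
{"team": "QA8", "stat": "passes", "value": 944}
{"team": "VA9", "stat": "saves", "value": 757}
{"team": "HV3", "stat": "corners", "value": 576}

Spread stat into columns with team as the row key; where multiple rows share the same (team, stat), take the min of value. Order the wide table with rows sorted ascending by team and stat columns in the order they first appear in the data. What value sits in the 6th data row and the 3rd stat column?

133

With rows sorted ascending by team, row 6 is team=XN4. stat columns in first-appearance order: saves, corners, shots, passes, assists; column 3 is shots.
Long rows with team=XN4, stat=shots: min(133, 548) = 133.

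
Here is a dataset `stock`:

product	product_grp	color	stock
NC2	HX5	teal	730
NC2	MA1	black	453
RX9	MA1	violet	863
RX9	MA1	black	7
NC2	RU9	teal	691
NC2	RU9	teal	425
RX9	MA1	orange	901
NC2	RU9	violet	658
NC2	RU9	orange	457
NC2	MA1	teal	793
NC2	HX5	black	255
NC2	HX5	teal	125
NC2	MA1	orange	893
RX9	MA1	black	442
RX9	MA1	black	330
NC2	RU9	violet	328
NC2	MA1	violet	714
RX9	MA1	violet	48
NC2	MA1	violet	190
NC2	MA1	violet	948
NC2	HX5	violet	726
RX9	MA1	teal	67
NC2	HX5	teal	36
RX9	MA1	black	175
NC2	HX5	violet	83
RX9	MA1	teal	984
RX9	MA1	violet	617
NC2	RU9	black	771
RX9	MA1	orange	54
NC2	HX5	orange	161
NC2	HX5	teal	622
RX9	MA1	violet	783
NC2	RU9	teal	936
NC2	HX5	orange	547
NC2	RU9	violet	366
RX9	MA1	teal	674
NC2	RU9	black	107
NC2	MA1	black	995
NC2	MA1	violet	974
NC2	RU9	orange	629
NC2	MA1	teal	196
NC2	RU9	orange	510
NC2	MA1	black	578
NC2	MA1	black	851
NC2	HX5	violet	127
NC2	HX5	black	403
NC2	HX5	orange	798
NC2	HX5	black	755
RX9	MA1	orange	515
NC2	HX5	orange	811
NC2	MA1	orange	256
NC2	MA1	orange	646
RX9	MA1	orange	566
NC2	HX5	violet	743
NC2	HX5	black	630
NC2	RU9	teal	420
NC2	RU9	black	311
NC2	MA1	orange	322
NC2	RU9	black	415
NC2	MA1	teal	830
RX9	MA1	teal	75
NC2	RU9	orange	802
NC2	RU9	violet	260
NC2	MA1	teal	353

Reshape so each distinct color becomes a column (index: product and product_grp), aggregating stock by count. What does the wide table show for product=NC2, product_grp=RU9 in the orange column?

Rows with product=NC2, product_grp=RU9 and color=orange: stock values are 457, 629, 510, 802.
4 rows match — count = 4.

4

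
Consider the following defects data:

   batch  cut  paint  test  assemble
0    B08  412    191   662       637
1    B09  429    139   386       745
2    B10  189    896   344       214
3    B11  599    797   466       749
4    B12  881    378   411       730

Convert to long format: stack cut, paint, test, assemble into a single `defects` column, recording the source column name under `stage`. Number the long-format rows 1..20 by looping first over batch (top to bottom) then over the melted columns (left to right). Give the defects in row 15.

20 rows total (5 × 4). Row 15: index ⌊(15-1)/4⌋ = 3 into batch → B11; (15-1) mod 4 = 2 into the melted columns → test.
So row 15 is (B11, test, 466); defects = 466.

466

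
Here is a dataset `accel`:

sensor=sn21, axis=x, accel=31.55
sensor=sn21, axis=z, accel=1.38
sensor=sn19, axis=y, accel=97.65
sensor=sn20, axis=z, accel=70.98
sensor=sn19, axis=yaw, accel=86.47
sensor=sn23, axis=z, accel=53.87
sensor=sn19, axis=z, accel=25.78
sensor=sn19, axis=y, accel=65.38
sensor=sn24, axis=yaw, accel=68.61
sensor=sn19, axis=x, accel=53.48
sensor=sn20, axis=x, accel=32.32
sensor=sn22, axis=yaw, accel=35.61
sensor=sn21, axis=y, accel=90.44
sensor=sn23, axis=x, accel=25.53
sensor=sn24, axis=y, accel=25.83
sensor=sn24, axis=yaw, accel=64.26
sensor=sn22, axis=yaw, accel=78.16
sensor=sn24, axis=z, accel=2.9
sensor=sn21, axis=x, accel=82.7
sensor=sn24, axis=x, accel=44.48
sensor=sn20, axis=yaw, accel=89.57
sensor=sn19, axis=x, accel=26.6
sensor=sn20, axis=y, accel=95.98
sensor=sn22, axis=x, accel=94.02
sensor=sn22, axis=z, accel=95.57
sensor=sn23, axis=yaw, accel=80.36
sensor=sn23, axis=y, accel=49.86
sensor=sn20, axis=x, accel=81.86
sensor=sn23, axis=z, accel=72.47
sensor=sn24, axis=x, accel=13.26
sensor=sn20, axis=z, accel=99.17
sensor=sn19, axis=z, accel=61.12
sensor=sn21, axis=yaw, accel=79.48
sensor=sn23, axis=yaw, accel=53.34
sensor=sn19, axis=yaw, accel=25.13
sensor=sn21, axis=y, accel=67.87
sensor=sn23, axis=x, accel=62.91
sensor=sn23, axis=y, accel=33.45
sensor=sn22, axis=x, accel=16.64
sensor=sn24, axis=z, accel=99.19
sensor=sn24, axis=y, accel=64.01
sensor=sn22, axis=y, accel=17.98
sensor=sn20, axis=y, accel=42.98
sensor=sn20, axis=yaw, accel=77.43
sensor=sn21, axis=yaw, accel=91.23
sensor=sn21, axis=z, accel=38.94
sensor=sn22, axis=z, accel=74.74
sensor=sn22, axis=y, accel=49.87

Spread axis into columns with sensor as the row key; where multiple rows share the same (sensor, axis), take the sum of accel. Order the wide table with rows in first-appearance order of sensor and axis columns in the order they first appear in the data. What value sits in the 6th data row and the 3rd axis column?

67.85

With rows in first-appearance order of sensor, row 6 is sensor=sn22. axis columns in first-appearance order: x, z, y, yaw; column 3 is y.
Long rows with sensor=sn22, axis=y: 17.98 + 49.87 = 67.85.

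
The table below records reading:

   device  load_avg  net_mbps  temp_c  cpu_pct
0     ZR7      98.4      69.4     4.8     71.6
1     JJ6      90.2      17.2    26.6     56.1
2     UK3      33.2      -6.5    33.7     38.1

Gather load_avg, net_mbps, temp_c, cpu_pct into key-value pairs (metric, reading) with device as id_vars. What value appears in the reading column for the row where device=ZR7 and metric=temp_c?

Unpivoting turns each (device, wide-column) pair into one long row.
The wide cell at row ZR7, column temp_c holds 4.8, so the long row (ZR7, temp_c) has reading=4.8.

4.8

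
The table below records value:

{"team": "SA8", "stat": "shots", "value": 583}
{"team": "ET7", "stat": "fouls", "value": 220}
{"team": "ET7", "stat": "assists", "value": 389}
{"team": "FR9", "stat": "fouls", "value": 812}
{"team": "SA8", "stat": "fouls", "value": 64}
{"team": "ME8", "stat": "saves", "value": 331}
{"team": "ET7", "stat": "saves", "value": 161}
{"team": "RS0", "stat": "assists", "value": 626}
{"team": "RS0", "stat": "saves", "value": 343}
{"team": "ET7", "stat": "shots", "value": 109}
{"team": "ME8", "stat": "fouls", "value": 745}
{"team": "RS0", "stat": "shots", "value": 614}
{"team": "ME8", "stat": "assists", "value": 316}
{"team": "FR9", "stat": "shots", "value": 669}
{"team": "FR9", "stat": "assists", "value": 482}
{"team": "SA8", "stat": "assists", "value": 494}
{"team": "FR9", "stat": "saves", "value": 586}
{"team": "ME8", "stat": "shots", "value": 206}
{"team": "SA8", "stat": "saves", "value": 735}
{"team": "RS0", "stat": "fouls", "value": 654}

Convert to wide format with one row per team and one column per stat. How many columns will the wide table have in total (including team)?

5

1 column for team plus 4 distinct stat values → 5 columns.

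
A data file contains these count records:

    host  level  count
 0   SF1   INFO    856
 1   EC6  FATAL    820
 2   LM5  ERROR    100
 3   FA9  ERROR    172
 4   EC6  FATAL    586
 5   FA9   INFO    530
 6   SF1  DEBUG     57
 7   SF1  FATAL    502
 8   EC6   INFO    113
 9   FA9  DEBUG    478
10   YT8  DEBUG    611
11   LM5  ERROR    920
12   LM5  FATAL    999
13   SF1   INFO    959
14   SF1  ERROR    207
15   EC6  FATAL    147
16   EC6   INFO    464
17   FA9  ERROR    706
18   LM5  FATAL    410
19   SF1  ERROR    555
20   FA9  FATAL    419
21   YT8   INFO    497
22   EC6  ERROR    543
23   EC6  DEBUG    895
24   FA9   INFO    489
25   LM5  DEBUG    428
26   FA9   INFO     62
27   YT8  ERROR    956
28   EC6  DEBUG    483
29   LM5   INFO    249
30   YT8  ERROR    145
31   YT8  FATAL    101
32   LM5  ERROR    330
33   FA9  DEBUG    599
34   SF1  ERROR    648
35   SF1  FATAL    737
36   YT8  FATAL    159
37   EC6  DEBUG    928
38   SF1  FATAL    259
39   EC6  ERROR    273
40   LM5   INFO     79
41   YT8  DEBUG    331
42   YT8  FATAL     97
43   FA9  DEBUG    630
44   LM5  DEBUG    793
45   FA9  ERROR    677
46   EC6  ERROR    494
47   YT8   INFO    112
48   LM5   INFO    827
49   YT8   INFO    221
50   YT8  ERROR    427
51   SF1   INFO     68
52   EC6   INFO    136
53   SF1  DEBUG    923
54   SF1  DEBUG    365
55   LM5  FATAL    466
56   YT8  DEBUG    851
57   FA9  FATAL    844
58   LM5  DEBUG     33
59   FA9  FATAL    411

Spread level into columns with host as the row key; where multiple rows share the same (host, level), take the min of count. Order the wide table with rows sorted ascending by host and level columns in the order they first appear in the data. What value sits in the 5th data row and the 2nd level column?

With rows sorted ascending by host, row 5 is host=YT8. level columns in first-appearance order: INFO, FATAL, ERROR, DEBUG; column 2 is FATAL.
Long rows with host=YT8, level=FATAL: min(101, 159, 97) = 97.

97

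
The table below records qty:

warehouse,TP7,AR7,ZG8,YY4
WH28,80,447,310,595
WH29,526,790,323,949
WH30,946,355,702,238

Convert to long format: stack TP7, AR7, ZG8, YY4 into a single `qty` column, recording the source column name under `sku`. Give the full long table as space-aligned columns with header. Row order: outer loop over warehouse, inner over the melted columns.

Each (warehouse, column) pair becomes one row: 3 × 4 = 12 rows.
For example, (WH28, TP7) → qty=80.

warehouse  sku  qty
WH28       TP7  80 
WH28       AR7  447
WH28       ZG8  310
WH28       YY4  595
WH29       TP7  526
WH29       AR7  790
WH29       ZG8  323
WH29       YY4  949
WH30       TP7  946
WH30       AR7  355
WH30       ZG8  702
WH30       YY4  238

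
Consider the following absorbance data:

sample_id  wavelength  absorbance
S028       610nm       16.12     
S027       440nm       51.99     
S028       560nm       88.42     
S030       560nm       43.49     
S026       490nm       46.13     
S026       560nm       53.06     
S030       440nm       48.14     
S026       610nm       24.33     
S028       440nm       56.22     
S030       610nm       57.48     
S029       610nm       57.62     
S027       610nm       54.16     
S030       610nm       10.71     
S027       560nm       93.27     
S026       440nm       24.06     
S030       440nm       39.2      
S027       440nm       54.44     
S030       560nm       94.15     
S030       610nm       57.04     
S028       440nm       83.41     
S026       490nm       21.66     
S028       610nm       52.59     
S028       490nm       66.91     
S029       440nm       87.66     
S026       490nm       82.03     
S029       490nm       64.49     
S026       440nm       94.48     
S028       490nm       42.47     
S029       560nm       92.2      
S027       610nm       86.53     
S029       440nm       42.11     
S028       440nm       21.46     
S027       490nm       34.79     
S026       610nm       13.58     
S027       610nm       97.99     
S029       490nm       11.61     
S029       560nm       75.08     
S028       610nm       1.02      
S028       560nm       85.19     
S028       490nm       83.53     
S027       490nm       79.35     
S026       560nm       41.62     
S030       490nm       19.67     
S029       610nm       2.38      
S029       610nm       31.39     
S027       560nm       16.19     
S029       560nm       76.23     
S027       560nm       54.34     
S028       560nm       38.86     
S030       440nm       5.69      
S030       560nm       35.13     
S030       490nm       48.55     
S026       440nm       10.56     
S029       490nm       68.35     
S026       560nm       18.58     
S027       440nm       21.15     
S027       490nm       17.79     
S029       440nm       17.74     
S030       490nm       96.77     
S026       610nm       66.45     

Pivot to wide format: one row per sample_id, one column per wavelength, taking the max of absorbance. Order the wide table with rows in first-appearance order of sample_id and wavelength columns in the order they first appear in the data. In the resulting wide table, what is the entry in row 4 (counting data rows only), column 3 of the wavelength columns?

53.06

With rows in first-appearance order of sample_id, row 4 is sample_id=S026. wavelength columns in first-appearance order: 610nm, 440nm, 560nm, 490nm; column 3 is 560nm.
Long rows with sample_id=S026, wavelength=560nm: max(53.06, 41.62, 18.58) = 53.06.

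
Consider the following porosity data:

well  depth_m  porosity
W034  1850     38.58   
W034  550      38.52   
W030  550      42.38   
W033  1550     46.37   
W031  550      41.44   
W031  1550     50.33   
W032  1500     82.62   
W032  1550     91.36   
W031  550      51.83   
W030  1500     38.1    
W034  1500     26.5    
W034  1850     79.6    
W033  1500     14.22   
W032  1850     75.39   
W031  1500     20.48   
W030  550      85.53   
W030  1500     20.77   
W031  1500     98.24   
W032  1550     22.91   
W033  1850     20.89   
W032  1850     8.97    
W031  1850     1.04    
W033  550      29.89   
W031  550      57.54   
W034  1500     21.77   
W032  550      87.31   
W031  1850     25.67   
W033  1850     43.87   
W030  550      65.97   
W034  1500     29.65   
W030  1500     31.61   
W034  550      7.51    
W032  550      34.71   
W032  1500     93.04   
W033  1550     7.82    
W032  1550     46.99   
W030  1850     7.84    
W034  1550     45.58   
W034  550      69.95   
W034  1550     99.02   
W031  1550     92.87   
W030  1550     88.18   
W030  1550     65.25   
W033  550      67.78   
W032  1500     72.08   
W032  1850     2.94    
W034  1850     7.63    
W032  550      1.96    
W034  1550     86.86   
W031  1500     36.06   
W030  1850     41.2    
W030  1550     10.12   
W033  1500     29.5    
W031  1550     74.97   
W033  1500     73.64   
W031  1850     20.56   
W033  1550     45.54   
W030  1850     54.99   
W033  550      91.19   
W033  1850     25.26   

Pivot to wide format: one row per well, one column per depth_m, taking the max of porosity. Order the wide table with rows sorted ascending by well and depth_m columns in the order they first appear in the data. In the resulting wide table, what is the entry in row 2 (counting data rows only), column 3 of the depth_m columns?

With rows sorted ascending by well, row 2 is well=W031. depth_m columns in first-appearance order: 1850, 550, 1550, 1500; column 3 is 1550.
Long rows with well=W031, depth_m=1550: max(50.33, 92.87, 74.97) = 92.87.

92.87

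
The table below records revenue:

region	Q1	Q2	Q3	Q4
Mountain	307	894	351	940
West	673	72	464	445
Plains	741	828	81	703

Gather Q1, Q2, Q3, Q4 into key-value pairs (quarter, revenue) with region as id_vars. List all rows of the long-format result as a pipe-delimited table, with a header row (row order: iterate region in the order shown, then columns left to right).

| region | quarter | revenue |
| Mountain | Q1 | 307 |
| Mountain | Q2 | 894 |
| Mountain | Q3 | 351 |
| Mountain | Q4 | 940 |
| West | Q1 | 673 |
| West | Q2 | 72 |
| West | Q3 | 464 |
| West | Q4 | 445 |
| Plains | Q1 | 741 |
| Plains | Q2 | 828 |
| Plains | Q3 | 81 |
| Plains | Q4 | 703 |

Each (region, column) pair becomes one row: 3 × 4 = 12 rows.
For example, (Mountain, Q1) → revenue=307.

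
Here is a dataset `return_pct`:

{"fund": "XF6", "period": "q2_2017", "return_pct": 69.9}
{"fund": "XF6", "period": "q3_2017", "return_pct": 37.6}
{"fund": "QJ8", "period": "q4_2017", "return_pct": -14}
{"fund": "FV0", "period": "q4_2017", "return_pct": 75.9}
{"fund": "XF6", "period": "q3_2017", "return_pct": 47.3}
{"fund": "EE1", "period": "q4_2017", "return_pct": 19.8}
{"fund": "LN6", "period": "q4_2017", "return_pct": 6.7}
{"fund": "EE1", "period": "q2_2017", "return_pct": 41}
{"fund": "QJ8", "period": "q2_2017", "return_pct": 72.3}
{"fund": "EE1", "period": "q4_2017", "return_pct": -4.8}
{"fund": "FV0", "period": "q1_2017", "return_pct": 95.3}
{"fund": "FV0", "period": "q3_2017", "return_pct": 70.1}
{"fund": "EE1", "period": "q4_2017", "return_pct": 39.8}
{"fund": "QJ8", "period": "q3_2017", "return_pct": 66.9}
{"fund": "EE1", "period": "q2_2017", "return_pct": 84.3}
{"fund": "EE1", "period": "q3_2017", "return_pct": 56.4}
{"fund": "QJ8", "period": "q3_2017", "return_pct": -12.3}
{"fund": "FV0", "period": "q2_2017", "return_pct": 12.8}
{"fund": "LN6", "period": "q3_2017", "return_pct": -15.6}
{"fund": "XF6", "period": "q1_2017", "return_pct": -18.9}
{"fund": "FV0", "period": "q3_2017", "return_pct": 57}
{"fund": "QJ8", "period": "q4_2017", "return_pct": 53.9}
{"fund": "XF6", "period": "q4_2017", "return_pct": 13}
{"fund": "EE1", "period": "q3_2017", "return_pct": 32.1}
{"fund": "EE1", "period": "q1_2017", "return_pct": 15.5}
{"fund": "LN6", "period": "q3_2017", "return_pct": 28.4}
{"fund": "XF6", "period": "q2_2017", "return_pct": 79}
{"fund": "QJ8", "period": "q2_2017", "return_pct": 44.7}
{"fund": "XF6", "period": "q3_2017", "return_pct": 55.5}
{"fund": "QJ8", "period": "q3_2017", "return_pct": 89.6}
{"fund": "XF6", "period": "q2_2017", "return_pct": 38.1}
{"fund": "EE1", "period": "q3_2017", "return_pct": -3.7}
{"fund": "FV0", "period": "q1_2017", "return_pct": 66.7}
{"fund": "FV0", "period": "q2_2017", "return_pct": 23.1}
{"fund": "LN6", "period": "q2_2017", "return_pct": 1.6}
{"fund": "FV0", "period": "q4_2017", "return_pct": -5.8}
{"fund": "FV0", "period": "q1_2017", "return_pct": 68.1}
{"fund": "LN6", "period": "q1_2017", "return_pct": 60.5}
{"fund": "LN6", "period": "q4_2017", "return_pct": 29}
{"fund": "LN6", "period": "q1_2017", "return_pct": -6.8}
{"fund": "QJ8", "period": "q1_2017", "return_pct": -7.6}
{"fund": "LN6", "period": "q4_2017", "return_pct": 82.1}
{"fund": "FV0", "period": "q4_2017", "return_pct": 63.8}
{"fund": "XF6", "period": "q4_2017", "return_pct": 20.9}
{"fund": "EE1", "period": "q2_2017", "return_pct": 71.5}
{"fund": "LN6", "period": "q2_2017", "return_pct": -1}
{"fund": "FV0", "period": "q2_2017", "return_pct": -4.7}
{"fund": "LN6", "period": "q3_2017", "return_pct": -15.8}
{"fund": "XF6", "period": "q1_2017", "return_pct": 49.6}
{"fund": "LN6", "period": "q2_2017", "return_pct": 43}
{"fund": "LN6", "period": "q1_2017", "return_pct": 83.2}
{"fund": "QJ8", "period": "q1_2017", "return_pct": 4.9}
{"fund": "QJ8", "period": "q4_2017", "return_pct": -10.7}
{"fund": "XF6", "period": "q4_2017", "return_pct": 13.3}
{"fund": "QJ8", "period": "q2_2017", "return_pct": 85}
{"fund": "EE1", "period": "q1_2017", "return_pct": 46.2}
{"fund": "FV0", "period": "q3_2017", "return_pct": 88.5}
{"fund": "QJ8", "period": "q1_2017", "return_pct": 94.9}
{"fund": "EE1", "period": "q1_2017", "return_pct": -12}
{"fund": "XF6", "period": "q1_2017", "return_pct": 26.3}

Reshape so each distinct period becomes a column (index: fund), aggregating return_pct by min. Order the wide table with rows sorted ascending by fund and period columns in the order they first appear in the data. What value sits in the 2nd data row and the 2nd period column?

With rows sorted ascending by fund, row 2 is fund=FV0. period columns in first-appearance order: q2_2017, q3_2017, q4_2017, q1_2017; column 2 is q3_2017.
Long rows with fund=FV0, period=q3_2017: min(70.1, 57, 88.5) = 57.

57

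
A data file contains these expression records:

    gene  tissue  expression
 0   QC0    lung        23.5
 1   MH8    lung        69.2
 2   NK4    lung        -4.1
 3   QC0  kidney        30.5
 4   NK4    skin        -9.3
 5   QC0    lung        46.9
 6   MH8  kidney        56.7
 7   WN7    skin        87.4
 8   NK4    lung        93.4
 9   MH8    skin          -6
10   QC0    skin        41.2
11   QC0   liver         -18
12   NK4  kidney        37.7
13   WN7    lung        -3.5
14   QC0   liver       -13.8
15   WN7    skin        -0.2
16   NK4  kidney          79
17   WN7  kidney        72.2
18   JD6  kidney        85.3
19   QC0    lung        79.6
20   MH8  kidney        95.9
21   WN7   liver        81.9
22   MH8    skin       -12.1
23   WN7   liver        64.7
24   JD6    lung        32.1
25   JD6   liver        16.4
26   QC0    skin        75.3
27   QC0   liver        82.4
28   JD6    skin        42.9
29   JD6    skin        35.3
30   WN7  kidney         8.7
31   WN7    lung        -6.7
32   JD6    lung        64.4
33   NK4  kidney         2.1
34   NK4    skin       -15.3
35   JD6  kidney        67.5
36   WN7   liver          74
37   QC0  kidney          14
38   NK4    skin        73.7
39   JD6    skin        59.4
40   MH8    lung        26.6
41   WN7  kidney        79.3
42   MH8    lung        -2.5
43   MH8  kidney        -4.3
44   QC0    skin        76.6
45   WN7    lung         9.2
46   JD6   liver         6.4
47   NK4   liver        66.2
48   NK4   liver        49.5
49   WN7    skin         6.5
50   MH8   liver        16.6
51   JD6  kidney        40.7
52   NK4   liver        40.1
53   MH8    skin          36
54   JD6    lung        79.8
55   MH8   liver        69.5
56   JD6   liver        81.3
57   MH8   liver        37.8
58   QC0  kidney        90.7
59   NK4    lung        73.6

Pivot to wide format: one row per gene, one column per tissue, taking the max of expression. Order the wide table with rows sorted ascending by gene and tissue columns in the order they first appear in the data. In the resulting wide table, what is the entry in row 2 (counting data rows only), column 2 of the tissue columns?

With rows sorted ascending by gene, row 2 is gene=MH8. tissue columns in first-appearance order: lung, kidney, skin, liver; column 2 is kidney.
Long rows with gene=MH8, tissue=kidney: max(56.7, 95.9, -4.3) = 95.9.

95.9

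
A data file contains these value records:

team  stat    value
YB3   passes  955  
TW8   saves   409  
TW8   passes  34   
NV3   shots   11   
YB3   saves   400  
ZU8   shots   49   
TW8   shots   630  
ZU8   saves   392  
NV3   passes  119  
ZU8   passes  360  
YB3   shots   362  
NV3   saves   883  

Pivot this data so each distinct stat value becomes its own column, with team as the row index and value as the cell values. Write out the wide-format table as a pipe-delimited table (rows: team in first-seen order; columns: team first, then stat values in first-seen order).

| team | passes | saves | shots |
| YB3 | 955 | 400 | 362 |
| TW8 | 34 | 409 | 630 |
| NV3 | 119 | 883 | 11 |
| ZU8 | 360 | 392 | 49 |

Columns: team plus the 3 distinct stat values (passes, saves, shots).
For example, row YB3 column passes takes value=955 from the long row (YB3, passes).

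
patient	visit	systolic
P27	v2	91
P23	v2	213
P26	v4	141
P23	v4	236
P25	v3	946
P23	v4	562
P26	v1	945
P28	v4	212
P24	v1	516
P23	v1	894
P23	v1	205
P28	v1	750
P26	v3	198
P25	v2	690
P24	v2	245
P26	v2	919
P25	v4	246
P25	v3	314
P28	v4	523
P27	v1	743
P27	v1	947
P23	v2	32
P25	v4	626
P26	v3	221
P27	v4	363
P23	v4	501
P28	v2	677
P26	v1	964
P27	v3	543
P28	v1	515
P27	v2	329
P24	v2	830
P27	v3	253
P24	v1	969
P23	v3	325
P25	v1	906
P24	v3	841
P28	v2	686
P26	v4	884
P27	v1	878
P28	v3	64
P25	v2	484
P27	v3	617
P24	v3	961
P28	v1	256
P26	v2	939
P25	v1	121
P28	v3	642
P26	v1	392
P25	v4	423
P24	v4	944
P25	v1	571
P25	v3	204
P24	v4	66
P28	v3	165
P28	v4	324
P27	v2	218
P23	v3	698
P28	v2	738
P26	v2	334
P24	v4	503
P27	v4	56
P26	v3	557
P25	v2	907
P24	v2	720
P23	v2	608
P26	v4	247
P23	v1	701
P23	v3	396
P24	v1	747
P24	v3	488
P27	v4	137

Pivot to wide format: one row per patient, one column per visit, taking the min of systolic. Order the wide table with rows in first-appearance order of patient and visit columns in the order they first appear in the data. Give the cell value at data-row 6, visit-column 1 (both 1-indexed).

245

With rows in first-appearance order of patient, row 6 is patient=P24. visit columns in first-appearance order: v2, v4, v3, v1; column 1 is v2.
Long rows with patient=P24, visit=v2: min(245, 830, 720) = 245.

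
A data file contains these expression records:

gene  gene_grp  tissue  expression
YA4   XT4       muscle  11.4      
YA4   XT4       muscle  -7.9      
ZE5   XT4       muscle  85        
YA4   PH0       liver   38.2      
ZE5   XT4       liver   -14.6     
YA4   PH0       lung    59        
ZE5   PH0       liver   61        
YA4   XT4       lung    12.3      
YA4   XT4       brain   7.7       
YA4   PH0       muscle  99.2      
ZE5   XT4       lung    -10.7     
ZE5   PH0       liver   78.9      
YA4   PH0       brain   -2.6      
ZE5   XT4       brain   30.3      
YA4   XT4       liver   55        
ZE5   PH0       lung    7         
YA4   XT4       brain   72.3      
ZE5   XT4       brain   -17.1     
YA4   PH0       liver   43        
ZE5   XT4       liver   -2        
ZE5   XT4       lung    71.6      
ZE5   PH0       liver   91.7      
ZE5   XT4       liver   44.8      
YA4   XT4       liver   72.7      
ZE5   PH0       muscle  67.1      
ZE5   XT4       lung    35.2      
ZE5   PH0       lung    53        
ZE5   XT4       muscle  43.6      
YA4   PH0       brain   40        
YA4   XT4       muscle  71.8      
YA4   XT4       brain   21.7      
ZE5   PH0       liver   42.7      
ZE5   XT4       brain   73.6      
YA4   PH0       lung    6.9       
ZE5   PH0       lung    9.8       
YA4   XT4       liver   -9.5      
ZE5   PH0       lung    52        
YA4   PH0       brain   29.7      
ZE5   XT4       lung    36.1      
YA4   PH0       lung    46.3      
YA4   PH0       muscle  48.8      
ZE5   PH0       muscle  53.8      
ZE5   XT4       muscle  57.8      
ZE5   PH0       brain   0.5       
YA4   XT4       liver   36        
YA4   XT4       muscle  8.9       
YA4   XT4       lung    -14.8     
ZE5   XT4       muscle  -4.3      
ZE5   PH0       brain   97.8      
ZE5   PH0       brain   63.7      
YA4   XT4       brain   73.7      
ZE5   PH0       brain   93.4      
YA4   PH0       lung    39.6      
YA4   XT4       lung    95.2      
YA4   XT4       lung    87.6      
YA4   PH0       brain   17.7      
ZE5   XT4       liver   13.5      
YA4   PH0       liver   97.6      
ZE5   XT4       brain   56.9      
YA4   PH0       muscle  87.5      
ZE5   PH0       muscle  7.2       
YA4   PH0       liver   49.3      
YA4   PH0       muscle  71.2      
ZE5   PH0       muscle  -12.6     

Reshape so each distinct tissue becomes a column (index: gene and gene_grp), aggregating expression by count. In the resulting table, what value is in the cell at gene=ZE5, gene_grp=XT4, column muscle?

Rows with gene=ZE5, gene_grp=XT4 and tissue=muscle: expression values are 85, 43.6, 57.8, -4.3.
4 rows match — count = 4.

4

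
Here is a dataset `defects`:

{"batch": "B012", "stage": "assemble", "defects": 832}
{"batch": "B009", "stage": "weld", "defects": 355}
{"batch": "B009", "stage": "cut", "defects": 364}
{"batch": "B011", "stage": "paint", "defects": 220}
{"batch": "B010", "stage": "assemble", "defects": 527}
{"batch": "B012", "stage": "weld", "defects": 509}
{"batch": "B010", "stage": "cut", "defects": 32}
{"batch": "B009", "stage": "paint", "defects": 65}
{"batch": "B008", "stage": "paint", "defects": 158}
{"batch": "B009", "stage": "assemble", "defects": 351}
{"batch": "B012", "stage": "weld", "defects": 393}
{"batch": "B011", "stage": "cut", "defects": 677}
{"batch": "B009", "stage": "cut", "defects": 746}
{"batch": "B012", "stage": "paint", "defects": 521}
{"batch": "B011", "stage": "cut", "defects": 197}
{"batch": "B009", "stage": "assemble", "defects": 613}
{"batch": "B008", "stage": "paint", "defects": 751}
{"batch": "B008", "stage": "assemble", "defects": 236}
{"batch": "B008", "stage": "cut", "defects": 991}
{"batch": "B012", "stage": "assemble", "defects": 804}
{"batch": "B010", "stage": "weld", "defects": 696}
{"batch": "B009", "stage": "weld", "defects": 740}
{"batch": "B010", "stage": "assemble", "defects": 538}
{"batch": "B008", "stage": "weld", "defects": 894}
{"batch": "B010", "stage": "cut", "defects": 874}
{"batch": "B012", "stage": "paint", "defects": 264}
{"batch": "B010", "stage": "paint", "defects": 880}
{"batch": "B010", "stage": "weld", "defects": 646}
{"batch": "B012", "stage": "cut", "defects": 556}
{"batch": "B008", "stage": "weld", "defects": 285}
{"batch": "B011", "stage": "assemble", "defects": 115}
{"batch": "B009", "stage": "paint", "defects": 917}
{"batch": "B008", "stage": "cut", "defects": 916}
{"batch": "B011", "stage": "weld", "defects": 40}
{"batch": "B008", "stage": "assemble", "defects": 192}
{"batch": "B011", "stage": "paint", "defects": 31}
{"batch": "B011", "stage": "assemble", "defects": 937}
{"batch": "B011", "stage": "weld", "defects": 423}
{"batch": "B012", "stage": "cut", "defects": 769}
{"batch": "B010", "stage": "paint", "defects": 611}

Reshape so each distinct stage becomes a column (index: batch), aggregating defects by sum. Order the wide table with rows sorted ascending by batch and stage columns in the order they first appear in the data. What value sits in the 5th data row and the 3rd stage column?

1325

With rows sorted ascending by batch, row 5 is batch=B012. stage columns in first-appearance order: assemble, weld, cut, paint; column 3 is cut.
Long rows with batch=B012, stage=cut: 556 + 769 = 1325.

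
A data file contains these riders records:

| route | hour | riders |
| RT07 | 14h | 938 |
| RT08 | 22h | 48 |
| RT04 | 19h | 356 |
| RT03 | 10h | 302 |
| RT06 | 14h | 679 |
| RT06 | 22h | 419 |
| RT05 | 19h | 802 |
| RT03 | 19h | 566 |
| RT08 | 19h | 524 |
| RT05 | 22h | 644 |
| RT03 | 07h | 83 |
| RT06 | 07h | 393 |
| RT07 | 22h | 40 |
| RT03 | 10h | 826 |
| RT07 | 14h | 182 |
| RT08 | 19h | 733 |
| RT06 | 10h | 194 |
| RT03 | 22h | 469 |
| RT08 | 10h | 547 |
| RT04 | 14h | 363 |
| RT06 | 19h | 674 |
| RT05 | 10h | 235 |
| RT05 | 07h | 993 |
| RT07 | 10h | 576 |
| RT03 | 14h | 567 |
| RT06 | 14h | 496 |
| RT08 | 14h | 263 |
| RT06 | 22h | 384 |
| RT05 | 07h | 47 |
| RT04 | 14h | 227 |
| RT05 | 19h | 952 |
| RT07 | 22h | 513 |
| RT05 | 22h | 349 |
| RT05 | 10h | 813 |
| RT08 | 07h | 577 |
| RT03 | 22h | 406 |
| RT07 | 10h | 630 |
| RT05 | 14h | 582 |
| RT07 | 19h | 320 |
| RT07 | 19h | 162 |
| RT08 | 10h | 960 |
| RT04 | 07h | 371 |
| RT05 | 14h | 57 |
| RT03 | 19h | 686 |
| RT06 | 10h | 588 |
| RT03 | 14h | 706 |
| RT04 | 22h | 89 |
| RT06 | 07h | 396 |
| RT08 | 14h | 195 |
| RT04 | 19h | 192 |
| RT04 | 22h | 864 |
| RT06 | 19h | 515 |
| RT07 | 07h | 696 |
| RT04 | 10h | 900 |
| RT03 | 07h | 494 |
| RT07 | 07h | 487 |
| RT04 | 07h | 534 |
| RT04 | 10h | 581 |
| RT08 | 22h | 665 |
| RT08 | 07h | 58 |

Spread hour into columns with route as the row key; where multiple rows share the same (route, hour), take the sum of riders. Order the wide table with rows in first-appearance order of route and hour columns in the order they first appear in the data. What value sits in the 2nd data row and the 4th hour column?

1507

With rows in first-appearance order of route, row 2 is route=RT08. hour columns in first-appearance order: 14h, 22h, 19h, 10h, 07h; column 4 is 10h.
Long rows with route=RT08, hour=10h: 547 + 960 = 1507.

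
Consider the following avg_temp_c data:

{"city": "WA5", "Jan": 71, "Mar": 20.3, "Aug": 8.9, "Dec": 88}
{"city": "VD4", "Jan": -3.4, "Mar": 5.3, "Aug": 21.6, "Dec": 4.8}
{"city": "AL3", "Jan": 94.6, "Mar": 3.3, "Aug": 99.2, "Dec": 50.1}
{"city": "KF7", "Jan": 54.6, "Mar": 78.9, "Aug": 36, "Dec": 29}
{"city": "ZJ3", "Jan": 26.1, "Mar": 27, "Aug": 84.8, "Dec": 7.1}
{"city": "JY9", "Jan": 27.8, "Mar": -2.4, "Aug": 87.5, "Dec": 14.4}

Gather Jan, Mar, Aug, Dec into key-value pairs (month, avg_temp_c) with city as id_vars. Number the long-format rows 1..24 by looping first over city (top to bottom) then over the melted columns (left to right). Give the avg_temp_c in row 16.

24 rows total (6 × 4). Row 16: index ⌊(16-1)/4⌋ = 3 into city → KF7; (16-1) mod 4 = 3 into the melted columns → Dec.
So row 16 is (KF7, Dec, 29); avg_temp_c = 29.

29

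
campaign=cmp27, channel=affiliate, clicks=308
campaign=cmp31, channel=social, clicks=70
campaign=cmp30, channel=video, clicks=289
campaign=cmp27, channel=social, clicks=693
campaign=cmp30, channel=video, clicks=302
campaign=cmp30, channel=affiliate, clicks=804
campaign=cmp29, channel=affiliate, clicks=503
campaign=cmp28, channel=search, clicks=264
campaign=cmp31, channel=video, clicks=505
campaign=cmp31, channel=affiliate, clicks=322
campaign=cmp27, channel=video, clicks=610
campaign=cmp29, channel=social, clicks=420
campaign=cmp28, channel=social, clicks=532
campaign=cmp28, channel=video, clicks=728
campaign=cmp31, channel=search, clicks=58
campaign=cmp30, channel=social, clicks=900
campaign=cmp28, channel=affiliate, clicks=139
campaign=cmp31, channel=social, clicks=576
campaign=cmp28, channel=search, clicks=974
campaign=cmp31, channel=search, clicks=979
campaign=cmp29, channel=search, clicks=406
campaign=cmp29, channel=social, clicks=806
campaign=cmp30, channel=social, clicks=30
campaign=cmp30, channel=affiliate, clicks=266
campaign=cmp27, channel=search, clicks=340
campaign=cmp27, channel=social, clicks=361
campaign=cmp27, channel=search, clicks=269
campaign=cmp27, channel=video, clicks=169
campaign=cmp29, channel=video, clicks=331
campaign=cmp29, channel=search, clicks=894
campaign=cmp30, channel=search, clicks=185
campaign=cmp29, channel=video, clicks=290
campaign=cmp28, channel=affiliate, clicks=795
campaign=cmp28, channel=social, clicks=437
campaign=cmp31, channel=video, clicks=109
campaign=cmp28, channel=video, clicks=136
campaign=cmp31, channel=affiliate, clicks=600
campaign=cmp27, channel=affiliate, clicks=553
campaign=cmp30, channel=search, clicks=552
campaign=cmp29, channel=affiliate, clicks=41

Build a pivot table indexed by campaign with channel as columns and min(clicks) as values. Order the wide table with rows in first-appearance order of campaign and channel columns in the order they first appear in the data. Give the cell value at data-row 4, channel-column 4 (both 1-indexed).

406

With rows in first-appearance order of campaign, row 4 is campaign=cmp29. channel columns in first-appearance order: affiliate, social, video, search; column 4 is search.
Long rows with campaign=cmp29, channel=search: min(406, 894) = 406.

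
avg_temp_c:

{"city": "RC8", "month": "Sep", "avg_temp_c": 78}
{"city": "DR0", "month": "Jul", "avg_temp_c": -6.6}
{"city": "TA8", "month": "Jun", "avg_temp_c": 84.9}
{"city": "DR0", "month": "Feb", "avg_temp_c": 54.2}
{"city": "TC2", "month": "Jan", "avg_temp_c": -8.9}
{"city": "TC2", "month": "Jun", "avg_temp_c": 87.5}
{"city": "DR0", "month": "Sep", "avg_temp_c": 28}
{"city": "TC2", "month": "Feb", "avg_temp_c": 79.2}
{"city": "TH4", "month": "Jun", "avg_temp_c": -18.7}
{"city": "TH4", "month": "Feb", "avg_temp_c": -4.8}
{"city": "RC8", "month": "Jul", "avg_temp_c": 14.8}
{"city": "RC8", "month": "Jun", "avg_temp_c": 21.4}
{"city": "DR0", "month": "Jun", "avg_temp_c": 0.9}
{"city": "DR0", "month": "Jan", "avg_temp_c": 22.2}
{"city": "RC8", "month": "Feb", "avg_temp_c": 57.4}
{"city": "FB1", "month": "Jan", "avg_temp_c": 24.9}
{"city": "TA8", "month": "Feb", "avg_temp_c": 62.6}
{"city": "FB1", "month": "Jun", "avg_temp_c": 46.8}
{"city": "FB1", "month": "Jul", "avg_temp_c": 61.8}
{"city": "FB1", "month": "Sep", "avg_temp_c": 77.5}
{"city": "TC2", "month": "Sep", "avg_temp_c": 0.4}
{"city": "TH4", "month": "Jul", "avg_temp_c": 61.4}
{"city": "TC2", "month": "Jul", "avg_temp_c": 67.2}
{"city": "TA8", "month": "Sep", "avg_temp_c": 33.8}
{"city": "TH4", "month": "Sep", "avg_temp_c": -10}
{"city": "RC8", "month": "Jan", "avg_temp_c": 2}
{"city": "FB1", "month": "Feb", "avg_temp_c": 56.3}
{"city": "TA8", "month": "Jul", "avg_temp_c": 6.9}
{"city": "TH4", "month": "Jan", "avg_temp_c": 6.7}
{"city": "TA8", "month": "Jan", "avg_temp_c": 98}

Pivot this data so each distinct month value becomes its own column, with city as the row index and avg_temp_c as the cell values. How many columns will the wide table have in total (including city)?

1 column for city plus 5 distinct month values → 6 columns.

6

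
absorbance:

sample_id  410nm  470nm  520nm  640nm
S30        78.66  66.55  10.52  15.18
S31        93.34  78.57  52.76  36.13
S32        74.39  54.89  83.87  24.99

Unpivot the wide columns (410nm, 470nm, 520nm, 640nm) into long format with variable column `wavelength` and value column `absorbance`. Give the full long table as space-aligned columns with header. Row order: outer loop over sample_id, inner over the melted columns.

sample_id  wavelength  absorbance
S30        410nm       78.66     
S30        470nm       66.55     
S30        520nm       10.52     
S30        640nm       15.18     
S31        410nm       93.34     
S31        470nm       78.57     
S31        520nm       52.76     
S31        640nm       36.13     
S32        410nm       74.39     
S32        470nm       54.89     
S32        520nm       83.87     
S32        640nm       24.99     

Each (sample_id, column) pair becomes one row: 3 × 4 = 12 rows.
For example, (S30, 410nm) → absorbance=78.66.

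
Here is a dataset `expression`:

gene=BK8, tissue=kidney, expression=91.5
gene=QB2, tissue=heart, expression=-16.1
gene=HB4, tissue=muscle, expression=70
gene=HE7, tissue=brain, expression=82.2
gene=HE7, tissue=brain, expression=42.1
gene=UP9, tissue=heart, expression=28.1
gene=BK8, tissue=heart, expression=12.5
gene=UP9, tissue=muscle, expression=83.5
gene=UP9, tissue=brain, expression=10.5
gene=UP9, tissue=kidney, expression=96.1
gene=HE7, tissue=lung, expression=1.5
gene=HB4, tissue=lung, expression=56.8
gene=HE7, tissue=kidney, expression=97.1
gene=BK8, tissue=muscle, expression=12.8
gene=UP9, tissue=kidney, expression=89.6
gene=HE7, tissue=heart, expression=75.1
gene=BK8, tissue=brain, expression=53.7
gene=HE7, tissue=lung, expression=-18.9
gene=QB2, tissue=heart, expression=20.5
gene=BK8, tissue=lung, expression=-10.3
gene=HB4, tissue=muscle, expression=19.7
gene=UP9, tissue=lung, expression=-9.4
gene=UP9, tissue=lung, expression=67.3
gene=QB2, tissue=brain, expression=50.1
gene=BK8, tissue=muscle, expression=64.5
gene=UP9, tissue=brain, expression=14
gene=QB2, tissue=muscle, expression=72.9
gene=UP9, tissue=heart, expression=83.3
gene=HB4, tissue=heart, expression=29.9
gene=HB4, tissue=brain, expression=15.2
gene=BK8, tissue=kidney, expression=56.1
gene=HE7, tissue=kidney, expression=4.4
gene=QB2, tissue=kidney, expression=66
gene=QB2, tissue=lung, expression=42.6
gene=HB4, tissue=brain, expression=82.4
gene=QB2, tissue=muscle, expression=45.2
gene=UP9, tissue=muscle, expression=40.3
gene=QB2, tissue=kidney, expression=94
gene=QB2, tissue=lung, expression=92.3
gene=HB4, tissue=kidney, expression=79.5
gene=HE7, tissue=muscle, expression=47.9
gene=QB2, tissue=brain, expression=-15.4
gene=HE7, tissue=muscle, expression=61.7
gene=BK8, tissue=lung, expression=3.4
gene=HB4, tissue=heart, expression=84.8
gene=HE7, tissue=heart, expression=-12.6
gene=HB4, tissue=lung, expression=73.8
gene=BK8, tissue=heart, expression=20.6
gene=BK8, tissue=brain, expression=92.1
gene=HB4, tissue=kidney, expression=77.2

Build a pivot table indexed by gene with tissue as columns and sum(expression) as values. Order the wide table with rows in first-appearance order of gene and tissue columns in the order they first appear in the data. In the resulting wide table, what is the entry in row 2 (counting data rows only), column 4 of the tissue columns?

With rows in first-appearance order of gene, row 2 is gene=QB2. tissue columns in first-appearance order: kidney, heart, muscle, brain, lung; column 4 is brain.
Long rows with gene=QB2, tissue=brain: 50.1 + -15.4 = 34.7.

34.7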